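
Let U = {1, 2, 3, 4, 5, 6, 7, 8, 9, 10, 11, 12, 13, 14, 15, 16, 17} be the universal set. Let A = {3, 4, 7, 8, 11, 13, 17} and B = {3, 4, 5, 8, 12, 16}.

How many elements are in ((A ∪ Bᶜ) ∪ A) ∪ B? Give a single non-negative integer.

Bᶜ = {1, 2, 6, 7, 9, 10, 11, 13, 14, 15, 17}
A ∪ Bᶜ = {1, 2, 3, 4, 6, 7, 8, 9, 10, 11, 13, 14, 15, 17}
(A ∪ Bᶜ) ∪ A = {1, 2, 3, 4, 6, 7, 8, 9, 10, 11, 13, 14, 15, 17}
((A ∪ Bᶜ) ∪ A) ∪ B = {1, 2, 3, 4, 5, 6, 7, 8, 9, 10, 11, 12, 13, 14, 15, 16, 17}
|((A ∪ Bᶜ) ∪ A) ∪ B| = 17

17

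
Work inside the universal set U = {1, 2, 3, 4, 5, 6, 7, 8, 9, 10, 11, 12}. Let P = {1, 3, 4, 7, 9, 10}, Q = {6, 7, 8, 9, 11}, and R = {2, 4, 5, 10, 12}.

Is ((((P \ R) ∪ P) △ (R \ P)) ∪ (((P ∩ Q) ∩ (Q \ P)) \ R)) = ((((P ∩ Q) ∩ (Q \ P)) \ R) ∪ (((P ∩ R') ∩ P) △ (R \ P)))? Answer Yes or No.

No

P \ R = {1, 3, 7, 9}
(P \ R) ∪ P = {1, 3, 4, 7, 9, 10}
R \ P = {2, 5, 12}
((P \ R) ∪ P) △ (R \ P) = {1, 2, 3, 4, 5, 7, 9, 10, 12}
P ∩ Q = {7, 9}
Q \ P = {6, 8, 11}
(P ∩ Q) ∩ (Q \ P) = {}
((P ∩ Q) ∩ (Q \ P)) \ R = {}
(((P \ R) ∪ P) △ (R \ P)) ∪ (((P ∩ Q) ∩ (Q \ P)) \ R) = {1, 2, 3, 4, 5, 7, 9, 10, 12}
R' = {1, 3, 6, 7, 8, 9, 11}
P ∩ R' = {1, 3, 7, 9}
(P ∩ R') ∩ P = {1, 3, 7, 9}
((P ∩ R') ∩ P) △ (R \ P) = {1, 2, 3, 5, 7, 9, 12}
(((P ∩ Q) ∩ (Q \ P)) \ R) ∪ (((P ∩ R') ∩ P) △ (R \ P)) = {1, 2, 3, 5, 7, 9, 12}
4 ∈ (((P \ R) ∪ P) △ (R \ P)) ∪ (((P ∩ Q) ∩ (Q \ P)) \ R) but 4 ∉ (((P ∩ Q) ∩ (Q \ P)) \ R) ∪ (((P ∩ R') ∩ P) △ (R \ P)), so they differ.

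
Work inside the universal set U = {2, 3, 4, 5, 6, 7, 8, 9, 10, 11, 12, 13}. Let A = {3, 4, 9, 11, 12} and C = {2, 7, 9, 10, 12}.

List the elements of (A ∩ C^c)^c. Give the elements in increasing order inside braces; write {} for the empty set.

C^c = {3, 4, 5, 6, 8, 11, 13}
A ∩ C^c = {3, 4, 11}
(A ∩ C^c)^c = {2, 5, 6, 7, 8, 9, 10, 12, 13}

{2, 5, 6, 7, 8, 9, 10, 12, 13}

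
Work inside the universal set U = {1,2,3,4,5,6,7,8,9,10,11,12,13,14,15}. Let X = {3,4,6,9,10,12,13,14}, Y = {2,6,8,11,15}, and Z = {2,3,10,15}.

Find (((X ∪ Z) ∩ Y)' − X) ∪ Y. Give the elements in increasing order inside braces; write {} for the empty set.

X ∪ Z = {2,3,4,6,9,10,12,13,14,15}
(X ∪ Z) ∩ Y = {2,6,15}
((X ∪ Z) ∩ Y)' = {1,3,4,5,7,8,9,10,11,12,13,14}
((X ∪ Z) ∩ Y)' − X = {1,5,7,8,11}
(((X ∪ Z) ∩ Y)' − X) ∪ Y = {1,2,5,6,7,8,11,15}

{1,2,5,6,7,8,11,15}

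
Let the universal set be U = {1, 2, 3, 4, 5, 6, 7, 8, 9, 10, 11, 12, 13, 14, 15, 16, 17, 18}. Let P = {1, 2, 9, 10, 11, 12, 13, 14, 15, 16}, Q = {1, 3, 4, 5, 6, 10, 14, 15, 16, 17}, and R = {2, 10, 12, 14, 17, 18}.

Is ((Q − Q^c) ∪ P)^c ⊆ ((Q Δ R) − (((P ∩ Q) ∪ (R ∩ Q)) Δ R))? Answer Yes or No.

No

Q^c = {2, 7, 8, 9, 11, 12, 13, 18}
Q − Q^c = {1, 3, 4, 5, 6, 10, 14, 15, 16, 17}
(Q − Q^c) ∪ P = {1, 2, 3, 4, 5, 6, 9, 10, 11, 12, 13, 14, 15, 16, 17}
((Q − Q^c) ∪ P)^c = {7, 8, 18}
Q Δ R = {1, 2, 3, 4, 5, 6, 12, 15, 16, 18}
P ∩ Q = {1, 10, 14, 15, 16}
R ∩ Q = {10, 14, 17}
(P ∩ Q) ∪ (R ∩ Q) = {1, 10, 14, 15, 16, 17}
((P ∩ Q) ∪ (R ∩ Q)) Δ R = {1, 2, 12, 15, 16, 18}
(Q Δ R) − (((P ∩ Q) ∪ (R ∩ Q)) Δ R) = {3, 4, 5, 6}
7 ∈ ((Q − Q^c) ∪ P)^c but 7 ∉ (Q Δ R) − (((P ∩ Q) ∪ (R ∩ Q)) Δ R), so the inclusion fails.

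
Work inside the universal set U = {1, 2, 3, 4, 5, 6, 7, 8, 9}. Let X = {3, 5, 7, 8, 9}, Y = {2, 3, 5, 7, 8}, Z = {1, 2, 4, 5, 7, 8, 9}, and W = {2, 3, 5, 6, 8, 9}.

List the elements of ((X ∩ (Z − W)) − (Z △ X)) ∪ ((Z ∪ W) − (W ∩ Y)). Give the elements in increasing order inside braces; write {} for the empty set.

Z − W = {1, 4, 7}
X ∩ (Z − W) = {7}
Z △ X = {1, 2, 3, 4}
(X ∩ (Z − W)) − (Z △ X) = {7}
Z ∪ W = {1, 2, 3, 4, 5, 6, 7, 8, 9}
W ∩ Y = {2, 3, 5, 8}
(Z ∪ W) − (W ∩ Y) = {1, 4, 6, 7, 9}
((X ∩ (Z − W)) − (Z △ X)) ∪ ((Z ∪ W) − (W ∩ Y)) = {1, 4, 6, 7, 9}

{1, 4, 6, 7, 9}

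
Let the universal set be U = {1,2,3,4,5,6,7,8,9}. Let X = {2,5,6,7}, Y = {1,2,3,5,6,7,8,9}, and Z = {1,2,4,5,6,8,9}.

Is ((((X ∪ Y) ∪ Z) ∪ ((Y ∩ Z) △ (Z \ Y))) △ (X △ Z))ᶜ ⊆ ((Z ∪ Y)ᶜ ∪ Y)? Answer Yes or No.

No

X ∪ Y = {1,2,3,5,6,7,8,9}
(X ∪ Y) ∪ Z = {1,2,3,4,5,6,7,8,9}
Y ∩ Z = {1,2,5,6,8,9}
Z \ Y = {4}
(Y ∩ Z) △ (Z \ Y) = {1,2,4,5,6,8,9}
((X ∪ Y) ∪ Z) ∪ ((Y ∩ Z) △ (Z \ Y)) = {1,2,3,4,5,6,7,8,9}
X △ Z = {1,4,7,8,9}
(((X ∪ Y) ∪ Z) ∪ ((Y ∩ Z) △ (Z \ Y))) △ (X △ Z) = {2,3,5,6}
((((X ∪ Y) ∪ Z) ∪ ((Y ∩ Z) △ (Z \ Y))) △ (X △ Z))ᶜ = {1,4,7,8,9}
Z ∪ Y = {1,2,3,4,5,6,7,8,9}
(Z ∪ Y)ᶜ = {}
(Z ∪ Y)ᶜ ∪ Y = {1,2,3,5,6,7,8,9}
4 ∈ ((((X ∪ Y) ∪ Z) ∪ ((Y ∩ Z) △ (Z \ Y))) △ (X △ Z))ᶜ but 4 ∉ (Z ∪ Y)ᶜ ∪ Y, so the inclusion fails.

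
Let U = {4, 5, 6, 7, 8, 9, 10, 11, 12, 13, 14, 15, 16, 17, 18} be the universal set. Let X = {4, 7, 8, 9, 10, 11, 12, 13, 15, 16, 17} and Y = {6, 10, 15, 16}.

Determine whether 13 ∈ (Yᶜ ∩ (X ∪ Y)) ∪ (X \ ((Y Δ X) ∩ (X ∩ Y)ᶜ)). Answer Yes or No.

13 ∉ Y, so 13 ∈ Yᶜ
13 ∈ X and 13 ∉ Y, so 13 ∈ X ∪ Y
13 ∈ Yᶜ and 13 ∈ (X ∪ Y), so 13 ∈ Yᶜ ∩ (X ∪ Y)
13 ∉ Y and 13 ∈ X, so 13 ∈ Y Δ X
13 ∈ X and 13 ∉ Y, so 13 ∉ X ∩ Y
13 ∈ (X ∩ Y)ᶜ since 13 ∉ (X ∩ Y)
13 ∈ (Y Δ X) and 13 ∈ (X ∩ Y)ᶜ, so 13 ∈ (Y Δ X) ∩ (X ∩ Y)ᶜ
13 ∈ X and 13 ∈ ((Y Δ X) ∩ (X ∩ Y)ᶜ), so 13 ∉ X \ ((Y Δ X) ∩ (X ∩ Y)ᶜ)
13 ∈ (Yᶜ ∩ (X ∪ Y)) and 13 ∉ (X \ ((Y Δ X) ∩ (X ∩ Y)ᶜ)), so 13 ∈ (Yᶜ ∩ (X ∪ Y)) ∪ (X \ ((Y Δ X) ∩ (X ∩ Y)ᶜ))

Yes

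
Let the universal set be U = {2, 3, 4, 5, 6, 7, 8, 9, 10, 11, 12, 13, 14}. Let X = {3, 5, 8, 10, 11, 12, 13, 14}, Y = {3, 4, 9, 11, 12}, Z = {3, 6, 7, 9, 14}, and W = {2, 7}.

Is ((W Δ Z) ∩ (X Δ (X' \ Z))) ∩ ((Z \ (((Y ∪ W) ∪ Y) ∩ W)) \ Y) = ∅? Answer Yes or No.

No

W Δ Z = {2, 3, 6, 9, 14}
X' = {2, 4, 6, 7, 9}
X' \ Z = {2, 4}
X Δ (X' \ Z) = {2, 3, 4, 5, 8, 10, 11, 12, 13, 14}
(W Δ Z) ∩ (X Δ (X' \ Z)) = {2, 3, 14}
Y ∪ W = {2, 3, 4, 7, 9, 11, 12}
(Y ∪ W) ∪ Y = {2, 3, 4, 7, 9, 11, 12}
((Y ∪ W) ∪ Y) ∩ W = {2, 7}
Z \ (((Y ∪ W) ∪ Y) ∩ W) = {3, 6, 9, 14}
(Z \ (((Y ∪ W) ∪ Y) ∩ W)) \ Y = {6, 14}
14 lies in both, so they are not disjoint.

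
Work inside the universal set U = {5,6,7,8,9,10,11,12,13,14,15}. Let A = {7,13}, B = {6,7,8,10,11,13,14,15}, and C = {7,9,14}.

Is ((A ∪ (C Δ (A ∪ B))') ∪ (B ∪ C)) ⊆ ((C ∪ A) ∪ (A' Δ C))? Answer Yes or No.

A ∪ B = {6,7,8,10,11,13,14,15}
C Δ (A ∪ B) = {6,8,9,10,11,13,15}
(C Δ (A ∪ B))' = {5,7,12,14}
A ∪ (C Δ (A ∪ B))' = {5,7,12,13,14}
B ∪ C = {6,7,8,9,10,11,13,14,15}
(A ∪ (C Δ (A ∪ B))') ∪ (B ∪ C) = {5,6,7,8,9,10,11,12,13,14,15}
C ∪ A = {7,9,13,14}
A' = {5,6,8,9,10,11,12,14,15}
A' Δ C = {5,6,7,8,10,11,12,15}
(C ∪ A) ∪ (A' Δ C) = {5,6,7,8,9,10,11,12,13,14,15}
Every element of {5,6,7,8,9,10,11,12,13,14,15} is in {5,6,7,8,9,10,11,12,13,14,15}, so (A ∪ (C Δ (A ∪ B))') ∪ (B ∪ C) ⊆ (C ∪ A) ∪ (A' Δ C).

Yes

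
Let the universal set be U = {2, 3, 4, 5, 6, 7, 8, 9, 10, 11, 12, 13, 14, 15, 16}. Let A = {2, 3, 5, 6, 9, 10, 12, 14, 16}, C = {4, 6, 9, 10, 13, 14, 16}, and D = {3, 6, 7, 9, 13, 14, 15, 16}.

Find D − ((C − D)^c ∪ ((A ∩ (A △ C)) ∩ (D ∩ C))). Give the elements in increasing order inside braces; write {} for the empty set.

C − D = {4, 10}
(C − D)^c = {2, 3, 5, 6, 7, 8, 9, 11, 12, 13, 14, 15, 16}
A △ C = {2, 3, 4, 5, 12, 13}
A ∩ (A △ C) = {2, 3, 5, 12}
D ∩ C = {6, 9, 13, 14, 16}
(A ∩ (A △ C)) ∩ (D ∩ C) = {}
(C − D)^c ∪ ((A ∩ (A △ C)) ∩ (D ∩ C)) = {2, 3, 5, 6, 7, 8, 9, 11, 12, 13, 14, 15, 16}
D − ((C − D)^c ∪ ((A ∩ (A △ C)) ∩ (D ∩ C))) = {}

{}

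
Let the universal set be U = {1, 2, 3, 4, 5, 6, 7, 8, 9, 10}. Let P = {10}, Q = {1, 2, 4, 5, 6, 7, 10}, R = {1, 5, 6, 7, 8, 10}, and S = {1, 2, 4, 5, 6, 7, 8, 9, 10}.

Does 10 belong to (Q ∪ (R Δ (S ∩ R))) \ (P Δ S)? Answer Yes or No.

Yes

10 ∈ S and 10 ∈ R, so 10 ∈ S ∩ R
10 ∈ R and 10 ∈ (S ∩ R), so 10 ∉ R Δ (S ∩ R)
10 ∈ Q and 10 ∉ (R Δ (S ∩ R)), so 10 ∈ Q ∪ (R Δ (S ∩ R))
10 ∈ P and 10 ∈ S, so 10 ∉ P Δ S
10 ∈ (Q ∪ (R Δ (S ∩ R))) and 10 ∉ (P Δ S), so 10 ∈ (Q ∪ (R Δ (S ∩ R))) \ (P Δ S)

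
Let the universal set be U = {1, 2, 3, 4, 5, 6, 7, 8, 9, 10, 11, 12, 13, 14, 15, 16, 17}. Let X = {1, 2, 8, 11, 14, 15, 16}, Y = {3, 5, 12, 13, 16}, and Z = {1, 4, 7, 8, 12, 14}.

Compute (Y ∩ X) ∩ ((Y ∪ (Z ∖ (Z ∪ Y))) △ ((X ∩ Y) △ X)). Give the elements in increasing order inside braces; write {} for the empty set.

Y ∩ X = {16}
Z ∪ Y = {1, 3, 4, 5, 7, 8, 12, 13, 14, 16}
Z ∖ (Z ∪ Y) = {}
Y ∪ (Z ∖ (Z ∪ Y)) = {3, 5, 12, 13, 16}
X ∩ Y = {16}
(X ∩ Y) △ X = {1, 2, 8, 11, 14, 15}
(Y ∪ (Z ∖ (Z ∪ Y))) △ ((X ∩ Y) △ X) = {1, 2, 3, 5, 8, 11, 12, 13, 14, 15, 16}
(Y ∩ X) ∩ ((Y ∪ (Z ∖ (Z ∪ Y))) △ ((X ∩ Y) △ X)) = {16}

{16}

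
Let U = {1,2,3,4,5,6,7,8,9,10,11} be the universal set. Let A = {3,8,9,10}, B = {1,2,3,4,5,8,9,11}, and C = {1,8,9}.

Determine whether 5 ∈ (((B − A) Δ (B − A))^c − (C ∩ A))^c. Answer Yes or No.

5 ∈ B and 5 ∉ A, so 5 ∈ B − A
5 ∈ B and 5 ∉ A, so 5 ∈ B − A
5 ∈ (B − A) and 5 ∈ (B − A), so 5 ∉ (B − A) Δ (B − A)
5 ∈ ((B − A) Δ (B − A))^c since 5 ∉ ((B − A) Δ (B − A))
5 ∉ C and 5 ∉ A, so 5 ∉ C ∩ A
5 ∈ ((B − A) Δ (B − A))^c and 5 ∉ (C ∩ A), so 5 ∈ ((B − A) Δ (B − A))^c − (C ∩ A)
5 ∉ (((B − A) Δ (B − A))^c − (C ∩ A))^c since 5 ∈ (((B − A) Δ (B − A))^c − (C ∩ A))

No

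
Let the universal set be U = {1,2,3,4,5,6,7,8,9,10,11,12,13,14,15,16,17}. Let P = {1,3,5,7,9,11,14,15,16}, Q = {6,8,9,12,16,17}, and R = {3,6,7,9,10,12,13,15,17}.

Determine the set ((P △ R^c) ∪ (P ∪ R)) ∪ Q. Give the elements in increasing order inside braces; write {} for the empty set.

{1,2,3,4,5,6,7,8,9,10,11,12,13,14,15,16,17}

R^c = {1,2,4,5,8,11,14,16}
P △ R^c = {2,3,4,7,8,9,15}
P ∪ R = {1,3,5,6,7,9,10,11,12,13,14,15,16,17}
(P △ R^c) ∪ (P ∪ R) = {1,2,3,4,5,6,7,8,9,10,11,12,13,14,15,16,17}
((P △ R^c) ∪ (P ∪ R)) ∪ Q = {1,2,3,4,5,6,7,8,9,10,11,12,13,14,15,16,17}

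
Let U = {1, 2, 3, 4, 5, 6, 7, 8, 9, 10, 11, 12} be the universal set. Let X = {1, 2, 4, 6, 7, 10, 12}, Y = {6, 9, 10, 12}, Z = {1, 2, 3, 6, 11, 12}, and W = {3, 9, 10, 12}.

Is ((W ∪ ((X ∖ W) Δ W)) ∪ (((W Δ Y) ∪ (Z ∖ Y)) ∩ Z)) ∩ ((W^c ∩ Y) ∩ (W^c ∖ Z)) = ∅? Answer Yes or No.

Yes

X ∖ W = {1, 2, 4, 6, 7}
(X ∖ W) Δ W = {1, 2, 3, 4, 6, 7, 9, 10, 12}
W ∪ ((X ∖ W) Δ W) = {1, 2, 3, 4, 6, 7, 9, 10, 12}
W Δ Y = {3, 6}
Z ∖ Y = {1, 2, 3, 11}
(W Δ Y) ∪ (Z ∖ Y) = {1, 2, 3, 6, 11}
((W Δ Y) ∪ (Z ∖ Y)) ∩ Z = {1, 2, 3, 6, 11}
(W ∪ ((X ∖ W) Δ W)) ∪ (((W Δ Y) ∪ (Z ∖ Y)) ∩ Z) = {1, 2, 3, 4, 6, 7, 9, 10, 11, 12}
W^c = {1, 2, 4, 5, 6, 7, 8, 11}
W^c ∩ Y = {6}
W^c ∖ Z = {4, 5, 7, 8}
(W^c ∩ Y) ∩ (W^c ∖ Z) = {}
{1, 2, 3, 4, 6, 7, 9, 10, 11, 12} and {} share no elements.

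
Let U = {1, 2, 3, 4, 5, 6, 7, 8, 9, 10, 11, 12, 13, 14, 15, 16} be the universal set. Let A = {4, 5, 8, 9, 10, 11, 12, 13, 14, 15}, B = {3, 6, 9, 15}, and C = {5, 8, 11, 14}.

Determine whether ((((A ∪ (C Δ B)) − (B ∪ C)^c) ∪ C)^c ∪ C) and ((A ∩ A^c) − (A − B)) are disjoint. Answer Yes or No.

C Δ B = {3, 5, 6, 8, 9, 11, 14, 15}
A ∪ (C Δ B) = {3, 4, 5, 6, 8, 9, 10, 11, 12, 13, 14, 15}
B ∪ C = {3, 5, 6, 8, 9, 11, 14, 15}
(B ∪ C)^c = {1, 2, 4, 7, 10, 12, 13, 16}
(A ∪ (C Δ B)) − (B ∪ C)^c = {3, 5, 6, 8, 9, 11, 14, 15}
((A ∪ (C Δ B)) − (B ∪ C)^c) ∪ C = {3, 5, 6, 8, 9, 11, 14, 15}
(((A ∪ (C Δ B)) − (B ∪ C)^c) ∪ C)^c = {1, 2, 4, 7, 10, 12, 13, 16}
(((A ∪ (C Δ B)) − (B ∪ C)^c) ∪ C)^c ∪ C = {1, 2, 4, 5, 7, 8, 10, 11, 12, 13, 14, 16}
A^c = {1, 2, 3, 6, 7, 16}
A ∩ A^c = {}
A − B = {4, 5, 8, 10, 11, 12, 13, 14}
(A ∩ A^c) − (A − B) = {}
{1, 2, 4, 5, 7, 8, 10, 11, 12, 13, 14, 16} and {} share no elements.

Yes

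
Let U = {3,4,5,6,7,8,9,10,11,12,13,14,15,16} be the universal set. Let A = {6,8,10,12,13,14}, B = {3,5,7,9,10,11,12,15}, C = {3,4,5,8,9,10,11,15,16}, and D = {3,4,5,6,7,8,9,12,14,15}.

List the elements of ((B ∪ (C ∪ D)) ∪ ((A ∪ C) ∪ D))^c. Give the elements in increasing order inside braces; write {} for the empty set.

C ∪ D = {3,4,5,6,7,8,9,10,11,12,14,15,16}
B ∪ (C ∪ D) = {3,4,5,6,7,8,9,10,11,12,14,15,16}
A ∪ C = {3,4,5,6,8,9,10,11,12,13,14,15,16}
(A ∪ C) ∪ D = {3,4,5,6,7,8,9,10,11,12,13,14,15,16}
(B ∪ (C ∪ D)) ∪ ((A ∪ C) ∪ D) = {3,4,5,6,7,8,9,10,11,12,13,14,15,16}
((B ∪ (C ∪ D)) ∪ ((A ∪ C) ∪ D))^c = {}

{}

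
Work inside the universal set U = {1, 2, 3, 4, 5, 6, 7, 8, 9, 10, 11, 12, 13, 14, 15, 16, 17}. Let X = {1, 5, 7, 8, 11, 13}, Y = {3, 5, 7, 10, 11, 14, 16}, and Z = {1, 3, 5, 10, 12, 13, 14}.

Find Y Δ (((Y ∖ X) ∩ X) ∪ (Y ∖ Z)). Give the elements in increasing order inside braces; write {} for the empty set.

Y ∖ X = {3, 10, 14, 16}
(Y ∖ X) ∩ X = {}
Y ∖ Z = {7, 11, 16}
((Y ∖ X) ∩ X) ∪ (Y ∖ Z) = {7, 11, 16}
Y Δ (((Y ∖ X) ∩ X) ∪ (Y ∖ Z)) = {3, 5, 10, 14}

{3, 5, 10, 14}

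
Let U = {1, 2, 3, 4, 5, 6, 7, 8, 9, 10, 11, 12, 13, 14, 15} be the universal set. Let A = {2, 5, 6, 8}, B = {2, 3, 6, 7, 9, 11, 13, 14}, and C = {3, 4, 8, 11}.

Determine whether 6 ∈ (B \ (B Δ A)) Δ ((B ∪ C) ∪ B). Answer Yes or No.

No

6 ∈ B and 6 ∈ A, so 6 ∉ B Δ A
6 ∈ B and 6 ∉ (B Δ A), so 6 ∈ B \ (B Δ A)
6 ∈ B and 6 ∉ C, so 6 ∈ B ∪ C
6 ∈ (B ∪ C) and 6 ∈ B, so 6 ∈ (B ∪ C) ∪ B
6 ∈ (B \ (B Δ A)) and 6 ∈ ((B ∪ C) ∪ B), so 6 ∉ (B \ (B Δ A)) Δ ((B ∪ C) ∪ B)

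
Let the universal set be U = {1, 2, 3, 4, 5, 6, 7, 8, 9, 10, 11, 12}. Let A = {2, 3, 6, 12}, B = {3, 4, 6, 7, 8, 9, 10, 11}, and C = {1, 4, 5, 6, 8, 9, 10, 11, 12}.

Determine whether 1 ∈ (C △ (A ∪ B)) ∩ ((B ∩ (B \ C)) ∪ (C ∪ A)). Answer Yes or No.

Yes

1 ∉ A and 1 ∉ B, so 1 ∉ A ∪ B
1 ∈ C and 1 ∉ (A ∪ B), so 1 ∈ C △ (A ∪ B)
1 ∉ B and 1 ∈ C, so 1 ∉ B \ C
1 ∉ B and 1 ∉ (B \ C), so 1 ∉ B ∩ (B \ C)
1 ∈ C and 1 ∉ A, so 1 ∈ C ∪ A
1 ∉ (B ∩ (B \ C)) and 1 ∈ (C ∪ A), so 1 ∈ (B ∩ (B \ C)) ∪ (C ∪ A)
1 ∈ (C △ (A ∪ B)) and 1 ∈ ((B ∩ (B \ C)) ∪ (C ∪ A)), so 1 ∈ (C △ (A ∪ B)) ∩ ((B ∩ (B \ C)) ∪ (C ∪ A))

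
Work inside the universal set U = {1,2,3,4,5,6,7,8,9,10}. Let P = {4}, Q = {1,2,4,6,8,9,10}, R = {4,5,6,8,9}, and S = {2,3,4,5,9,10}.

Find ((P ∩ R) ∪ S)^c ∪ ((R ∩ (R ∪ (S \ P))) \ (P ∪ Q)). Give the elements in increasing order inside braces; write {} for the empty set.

P ∩ R = {4}
(P ∩ R) ∪ S = {2,3,4,5,9,10}
((P ∩ R) ∪ S)^c = {1,6,7,8}
S \ P = {2,3,5,9,10}
R ∪ (S \ P) = {2,3,4,5,6,8,9,10}
R ∩ (R ∪ (S \ P)) = {4,5,6,8,9}
P ∪ Q = {1,2,4,6,8,9,10}
(R ∩ (R ∪ (S \ P))) \ (P ∪ Q) = {5}
((P ∩ R) ∪ S)^c ∪ ((R ∩ (R ∪ (S \ P))) \ (P ∪ Q)) = {1,5,6,7,8}

{1,5,6,7,8}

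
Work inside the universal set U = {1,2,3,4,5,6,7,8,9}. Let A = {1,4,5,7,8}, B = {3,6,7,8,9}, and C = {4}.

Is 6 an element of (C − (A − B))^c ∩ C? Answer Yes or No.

6 ∉ A and 6 ∈ B, so 6 ∉ A − B
6 ∉ C and 6 ∉ (A − B), so 6 ∉ C − (A − B)
6 ∈ (C − (A − B))^c since 6 ∉ (C − (A − B))
6 ∈ (C − (A − B))^c and 6 ∉ C, so 6 ∉ (C − (A − B))^c ∩ C

No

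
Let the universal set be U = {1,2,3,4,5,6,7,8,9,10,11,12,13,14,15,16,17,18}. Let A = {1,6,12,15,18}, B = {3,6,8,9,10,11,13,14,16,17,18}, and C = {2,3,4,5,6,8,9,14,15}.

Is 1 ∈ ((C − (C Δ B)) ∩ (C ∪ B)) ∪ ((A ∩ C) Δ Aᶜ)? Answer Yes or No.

1 ∉ C and 1 ∉ B, so 1 ∉ C Δ B
1 ∉ C and 1 ∉ (C Δ B), so 1 ∉ C − (C Δ B)
1 ∉ C and 1 ∉ B, so 1 ∉ C ∪ B
1 ∉ (C − (C Δ B)) and 1 ∉ (C ∪ B), so 1 ∉ (C − (C Δ B)) ∩ (C ∪ B)
1 ∈ A and 1 ∉ C, so 1 ∉ A ∩ C
1 ∈ A, so 1 ∉ Aᶜ
1 ∉ (A ∩ C) and 1 ∉ Aᶜ, so 1 ∉ (A ∩ C) Δ Aᶜ
1 ∉ ((C − (C Δ B)) ∩ (C ∪ B)) and 1 ∉ ((A ∩ C) Δ Aᶜ), so 1 ∉ ((C − (C Δ B)) ∩ (C ∪ B)) ∪ ((A ∩ C) Δ Aᶜ)

No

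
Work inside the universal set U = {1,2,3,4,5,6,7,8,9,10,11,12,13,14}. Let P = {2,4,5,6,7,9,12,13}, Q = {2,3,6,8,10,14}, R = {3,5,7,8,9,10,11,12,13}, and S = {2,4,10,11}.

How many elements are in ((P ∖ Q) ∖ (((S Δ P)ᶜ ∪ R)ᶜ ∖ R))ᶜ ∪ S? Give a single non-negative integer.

P ∖ Q = {4,5,7,9,12,13}
S Δ P = {5,6,7,9,10,11,12,13}
(S Δ P)ᶜ = {1,2,3,4,8,14}
(S Δ P)ᶜ ∪ R = {1,2,3,4,5,7,8,9,10,11,12,13,14}
((S Δ P)ᶜ ∪ R)ᶜ = {6}
((S Δ P)ᶜ ∪ R)ᶜ ∖ R = {6}
(P ∖ Q) ∖ (((S Δ P)ᶜ ∪ R)ᶜ ∖ R) = {4,5,7,9,12,13}
((P ∖ Q) ∖ (((S Δ P)ᶜ ∪ R)ᶜ ∖ R))ᶜ = {1,2,3,6,8,10,11,14}
((P ∖ Q) ∖ (((S Δ P)ᶜ ∪ R)ᶜ ∖ R))ᶜ ∪ S = {1,2,3,4,6,8,10,11,14}
|((P ∖ Q) ∖ (((S Δ P)ᶜ ∪ R)ᶜ ∖ R))ᶜ ∪ S| = 9

9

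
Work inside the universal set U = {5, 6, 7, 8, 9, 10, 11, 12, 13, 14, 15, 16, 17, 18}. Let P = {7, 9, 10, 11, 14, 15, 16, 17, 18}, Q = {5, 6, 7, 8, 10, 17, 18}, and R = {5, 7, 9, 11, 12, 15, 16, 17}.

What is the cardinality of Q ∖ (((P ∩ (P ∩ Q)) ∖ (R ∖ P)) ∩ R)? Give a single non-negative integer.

P ∩ Q = {7, 10, 17, 18}
P ∩ (P ∩ Q) = {7, 10, 17, 18}
R ∖ P = {5, 12}
(P ∩ (P ∩ Q)) ∖ (R ∖ P) = {7, 10, 17, 18}
((P ∩ (P ∩ Q)) ∖ (R ∖ P)) ∩ R = {7, 17}
Q ∖ (((P ∩ (P ∩ Q)) ∖ (R ∖ P)) ∩ R) = {5, 6, 8, 10, 18}
|Q ∖ (((P ∩ (P ∩ Q)) ∖ (R ∖ P)) ∩ R)| = 5

5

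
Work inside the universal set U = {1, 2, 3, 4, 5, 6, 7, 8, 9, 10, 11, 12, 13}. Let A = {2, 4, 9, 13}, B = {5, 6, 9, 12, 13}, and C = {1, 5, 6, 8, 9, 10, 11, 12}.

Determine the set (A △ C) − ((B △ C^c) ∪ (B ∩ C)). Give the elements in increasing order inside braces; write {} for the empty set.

A △ C = {1, 2, 4, 5, 6, 8, 10, 11, 12, 13}
C^c = {2, 3, 4, 7, 13}
B △ C^c = {2, 3, 4, 5, 6, 7, 9, 12}
B ∩ C = {5, 6, 9, 12}
(B △ C^c) ∪ (B ∩ C) = {2, 3, 4, 5, 6, 7, 9, 12}
(A △ C) − ((B △ C^c) ∪ (B ∩ C)) = {1, 8, 10, 11, 13}

{1, 8, 10, 11, 13}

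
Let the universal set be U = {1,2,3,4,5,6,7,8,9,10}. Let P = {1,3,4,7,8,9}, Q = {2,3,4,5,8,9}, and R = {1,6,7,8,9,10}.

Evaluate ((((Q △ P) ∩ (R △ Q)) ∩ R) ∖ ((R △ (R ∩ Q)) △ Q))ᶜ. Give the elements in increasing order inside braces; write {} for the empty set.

Q △ P = {1,2,5,7}
R △ Q = {1,2,3,4,5,6,7,10}
(Q △ P) ∩ (R △ Q) = {1,2,5,7}
((Q △ P) ∩ (R △ Q)) ∩ R = {1,7}
R ∩ Q = {8,9}
R △ (R ∩ Q) = {1,6,7,10}
(R △ (R ∩ Q)) △ Q = {1,2,3,4,5,6,7,8,9,10}
(((Q △ P) ∩ (R △ Q)) ∩ R) ∖ ((R △ (R ∩ Q)) △ Q) = {}
((((Q △ P) ∩ (R △ Q)) ∩ R) ∖ ((R △ (R ∩ Q)) △ Q))ᶜ = {1,2,3,4,5,6,7,8,9,10}

{1,2,3,4,5,6,7,8,9,10}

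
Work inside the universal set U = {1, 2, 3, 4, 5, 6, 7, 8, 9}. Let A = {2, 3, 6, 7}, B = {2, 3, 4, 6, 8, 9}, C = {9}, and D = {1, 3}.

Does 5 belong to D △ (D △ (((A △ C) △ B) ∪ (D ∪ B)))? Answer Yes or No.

5 ∉ A and 5 ∉ C, so 5 ∉ A △ C
5 ∉ (A △ C) and 5 ∉ B, so 5 ∉ (A △ C) △ B
5 ∉ D and 5 ∉ B, so 5 ∉ D ∪ B
5 ∉ ((A △ C) △ B) and 5 ∉ (D ∪ B), so 5 ∉ ((A △ C) △ B) ∪ (D ∪ B)
5 ∉ D and 5 ∉ (((A △ C) △ B) ∪ (D ∪ B)), so 5 ∉ D △ (((A △ C) △ B) ∪ (D ∪ B))
5 ∉ D and 5 ∉ (D △ (((A △ C) △ B) ∪ (D ∪ B))), so 5 ∉ D △ (D △ (((A △ C) △ B) ∪ (D ∪ B)))

No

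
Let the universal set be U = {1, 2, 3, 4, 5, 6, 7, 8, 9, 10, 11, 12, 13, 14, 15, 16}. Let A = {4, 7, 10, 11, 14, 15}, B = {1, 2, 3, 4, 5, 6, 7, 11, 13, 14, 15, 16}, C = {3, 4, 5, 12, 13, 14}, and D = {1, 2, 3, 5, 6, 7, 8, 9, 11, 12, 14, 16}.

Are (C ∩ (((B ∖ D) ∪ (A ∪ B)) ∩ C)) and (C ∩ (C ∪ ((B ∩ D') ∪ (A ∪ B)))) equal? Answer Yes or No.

B ∖ D = {4, 13, 15}
A ∪ B = {1, 2, 3, 4, 5, 6, 7, 10, 11, 13, 14, 15, 16}
(B ∖ D) ∪ (A ∪ B) = {1, 2, 3, 4, 5, 6, 7, 10, 11, 13, 14, 15, 16}
((B ∖ D) ∪ (A ∪ B)) ∩ C = {3, 4, 5, 13, 14}
C ∩ (((B ∖ D) ∪ (A ∪ B)) ∩ C) = {3, 4, 5, 13, 14}
D' = {4, 10, 13, 15}
B ∩ D' = {4, 13, 15}
(B ∩ D') ∪ (A ∪ B) = {1, 2, 3, 4, 5, 6, 7, 10, 11, 13, 14, 15, 16}
C ∪ ((B ∩ D') ∪ (A ∪ B)) = {1, 2, 3, 4, 5, 6, 7, 10, 11, 12, 13, 14, 15, 16}
C ∩ (C ∪ ((B ∩ D') ∪ (A ∪ B))) = {3, 4, 5, 12, 13, 14}
12 ∈ C ∩ (C ∪ ((B ∩ D') ∪ (A ∪ B))) but 12 ∉ C ∩ (((B ∖ D) ∪ (A ∪ B)) ∩ C), so they differ.

No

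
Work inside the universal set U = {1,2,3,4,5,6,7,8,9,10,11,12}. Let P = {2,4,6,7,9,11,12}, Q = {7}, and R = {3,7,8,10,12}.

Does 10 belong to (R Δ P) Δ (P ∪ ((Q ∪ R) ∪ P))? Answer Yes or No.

No

10 ∈ R and 10 ∉ P, so 10 ∈ R Δ P
10 ∉ Q and 10 ∈ R, so 10 ∈ Q ∪ R
10 ∈ (Q ∪ R) and 10 ∉ P, so 10 ∈ (Q ∪ R) ∪ P
10 ∉ P and 10 ∈ ((Q ∪ R) ∪ P), so 10 ∈ P ∪ ((Q ∪ R) ∪ P)
10 ∈ (R Δ P) and 10 ∈ (P ∪ ((Q ∪ R) ∪ P)), so 10 ∉ (R Δ P) Δ (P ∪ ((Q ∪ R) ∪ P))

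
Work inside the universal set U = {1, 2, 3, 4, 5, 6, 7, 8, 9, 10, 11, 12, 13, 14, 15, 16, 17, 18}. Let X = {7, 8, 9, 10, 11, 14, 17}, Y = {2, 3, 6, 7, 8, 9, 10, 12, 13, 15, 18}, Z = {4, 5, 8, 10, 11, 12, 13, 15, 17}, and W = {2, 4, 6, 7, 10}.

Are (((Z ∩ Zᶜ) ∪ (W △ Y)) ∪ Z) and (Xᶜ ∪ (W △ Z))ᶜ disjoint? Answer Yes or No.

No

Zᶜ = {1, 2, 3, 6, 7, 9, 14, 16, 18}
Z ∩ Zᶜ = {}
W △ Y = {3, 4, 8, 9, 12, 13, 15, 18}
(Z ∩ Zᶜ) ∪ (W △ Y) = {3, 4, 8, 9, 12, 13, 15, 18}
((Z ∩ Zᶜ) ∪ (W △ Y)) ∪ Z = {3, 4, 5, 8, 9, 10, 11, 12, 13, 15, 17, 18}
Xᶜ = {1, 2, 3, 4, 5, 6, 12, 13, 15, 16, 18}
W △ Z = {2, 5, 6, 7, 8, 11, 12, 13, 15, 17}
Xᶜ ∪ (W △ Z) = {1, 2, 3, 4, 5, 6, 7, 8, 11, 12, 13, 15, 16, 17, 18}
(Xᶜ ∪ (W △ Z))ᶜ = {9, 10, 14}
9 lies in both, so they are not disjoint.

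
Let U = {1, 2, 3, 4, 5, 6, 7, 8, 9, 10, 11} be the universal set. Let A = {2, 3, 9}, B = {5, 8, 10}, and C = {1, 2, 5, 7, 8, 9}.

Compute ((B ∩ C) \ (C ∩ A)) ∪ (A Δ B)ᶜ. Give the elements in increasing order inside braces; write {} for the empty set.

B ∩ C = {5, 8}
C ∩ A = {2, 9}
(B ∩ C) \ (C ∩ A) = {5, 8}
A Δ B = {2, 3, 5, 8, 9, 10}
(A Δ B)ᶜ = {1, 4, 6, 7, 11}
((B ∩ C) \ (C ∩ A)) ∪ (A Δ B)ᶜ = {1, 4, 5, 6, 7, 8, 11}

{1, 4, 5, 6, 7, 8, 11}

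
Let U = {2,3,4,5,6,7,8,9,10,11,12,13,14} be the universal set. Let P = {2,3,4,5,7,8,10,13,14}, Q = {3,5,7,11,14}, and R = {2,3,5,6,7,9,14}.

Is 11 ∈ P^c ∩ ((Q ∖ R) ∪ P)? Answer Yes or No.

11 ∉ P, so 11 ∈ P^c
11 ∈ Q and 11 ∉ R, so 11 ∈ Q ∖ R
11 ∈ (Q ∖ R) and 11 ∉ P, so 11 ∈ (Q ∖ R) ∪ P
11 ∈ P^c and 11 ∈ ((Q ∖ R) ∪ P), so 11 ∈ P^c ∩ ((Q ∖ R) ∪ P)

Yes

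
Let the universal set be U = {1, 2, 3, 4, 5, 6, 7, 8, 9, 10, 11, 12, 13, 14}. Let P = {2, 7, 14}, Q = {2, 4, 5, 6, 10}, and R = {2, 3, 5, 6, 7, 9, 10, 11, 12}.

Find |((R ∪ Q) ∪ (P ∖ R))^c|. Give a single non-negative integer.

3

R ∪ Q = {2, 3, 4, 5, 6, 7, 9, 10, 11, 12}
P ∖ R = {14}
(R ∪ Q) ∪ (P ∖ R) = {2, 3, 4, 5, 6, 7, 9, 10, 11, 12, 14}
((R ∪ Q) ∪ (P ∖ R))^c = {1, 8, 13}
|((R ∪ Q) ∪ (P ∖ R))^c| = 3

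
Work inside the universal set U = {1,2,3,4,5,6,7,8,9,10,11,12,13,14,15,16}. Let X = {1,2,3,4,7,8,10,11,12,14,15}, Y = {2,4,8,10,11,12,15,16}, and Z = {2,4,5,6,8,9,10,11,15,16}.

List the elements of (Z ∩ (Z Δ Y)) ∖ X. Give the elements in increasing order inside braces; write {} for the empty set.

Z Δ Y = {5,6,9,12}
Z ∩ (Z Δ Y) = {5,6,9}
(Z ∩ (Z Δ Y)) ∖ X = {5,6,9}

{5,6,9}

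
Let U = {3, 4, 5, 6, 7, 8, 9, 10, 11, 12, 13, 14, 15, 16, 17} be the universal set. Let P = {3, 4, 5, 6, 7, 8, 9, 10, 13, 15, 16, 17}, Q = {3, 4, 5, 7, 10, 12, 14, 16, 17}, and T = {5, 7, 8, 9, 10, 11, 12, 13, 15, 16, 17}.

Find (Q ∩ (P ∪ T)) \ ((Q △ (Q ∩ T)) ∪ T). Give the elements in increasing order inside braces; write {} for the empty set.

{}

P ∪ T = {3, 4, 5, 6, 7, 8, 9, 10, 11, 12, 13, 15, 16, 17}
Q ∩ (P ∪ T) = {3, 4, 5, 7, 10, 12, 16, 17}
Q ∩ T = {5, 7, 10, 12, 16, 17}
Q △ (Q ∩ T) = {3, 4, 14}
(Q △ (Q ∩ T)) ∪ T = {3, 4, 5, 7, 8, 9, 10, 11, 12, 13, 14, 15, 16, 17}
(Q ∩ (P ∪ T)) \ ((Q △ (Q ∩ T)) ∪ T) = {}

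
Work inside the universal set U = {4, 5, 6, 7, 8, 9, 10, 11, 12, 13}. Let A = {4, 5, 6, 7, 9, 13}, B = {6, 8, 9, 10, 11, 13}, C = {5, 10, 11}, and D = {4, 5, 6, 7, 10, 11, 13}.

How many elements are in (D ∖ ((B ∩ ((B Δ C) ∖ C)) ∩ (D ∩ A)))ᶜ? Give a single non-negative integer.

B Δ C = {5, 6, 8, 9, 13}
(B Δ C) ∖ C = {6, 8, 9, 13}
B ∩ ((B Δ C) ∖ C) = {6, 8, 9, 13}
D ∩ A = {4, 5, 6, 7, 13}
(B ∩ ((B Δ C) ∖ C)) ∩ (D ∩ A) = {6, 13}
D ∖ ((B ∩ ((B Δ C) ∖ C)) ∩ (D ∩ A)) = {4, 5, 7, 10, 11}
(D ∖ ((B ∩ ((B Δ C) ∖ C)) ∩ (D ∩ A)))ᶜ = {6, 8, 9, 12, 13}
|(D ∖ ((B ∩ ((B Δ C) ∖ C)) ∩ (D ∩ A)))ᶜ| = 5

5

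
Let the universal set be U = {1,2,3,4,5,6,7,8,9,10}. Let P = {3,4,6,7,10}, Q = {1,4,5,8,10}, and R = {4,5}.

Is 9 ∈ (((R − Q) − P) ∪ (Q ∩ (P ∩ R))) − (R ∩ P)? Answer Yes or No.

9 ∉ R and 9 ∉ Q, so 9 ∉ R − Q
9 ∉ (R − Q) and 9 ∉ P, so 9 ∉ (R − Q) − P
9 ∉ P and 9 ∉ R, so 9 ∉ P ∩ R
9 ∉ Q and 9 ∉ (P ∩ R), so 9 ∉ Q ∩ (P ∩ R)
9 ∉ ((R − Q) − P) and 9 ∉ (Q ∩ (P ∩ R)), so 9 ∉ ((R − Q) − P) ∪ (Q ∩ (P ∩ R))
9 ∉ R and 9 ∉ P, so 9 ∉ R ∩ P
9 ∉ (((R − Q) − P) ∪ (Q ∩ (P ∩ R))) and 9 ∉ (R ∩ P), so 9 ∉ (((R − Q) − P) ∪ (Q ∩ (P ∩ R))) − (R ∩ P)

No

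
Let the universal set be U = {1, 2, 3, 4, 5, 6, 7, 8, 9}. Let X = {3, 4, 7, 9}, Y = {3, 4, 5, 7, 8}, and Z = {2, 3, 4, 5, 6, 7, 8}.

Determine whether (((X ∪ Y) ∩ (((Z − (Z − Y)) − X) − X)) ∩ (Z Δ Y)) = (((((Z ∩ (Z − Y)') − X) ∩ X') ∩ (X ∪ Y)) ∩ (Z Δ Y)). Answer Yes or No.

X ∪ Y = {3, 4, 5, 7, 8, 9}
Z − Y = {2, 6}
Z − (Z − Y) = {3, 4, 5, 7, 8}
(Z − (Z − Y)) − X = {5, 8}
((Z − (Z − Y)) − X) − X = {5, 8}
(X ∪ Y) ∩ (((Z − (Z − Y)) − X) − X) = {5, 8}
Z Δ Y = {2, 6}
((X ∪ Y) ∩ (((Z − (Z − Y)) − X) − X)) ∩ (Z Δ Y) = {}
(Z − Y)' = {1, 3, 4, 5, 7, 8, 9}
Z ∩ (Z − Y)' = {3, 4, 5, 7, 8}
(Z ∩ (Z − Y)') − X = {5, 8}
X' = {1, 2, 5, 6, 8}
((Z ∩ (Z − Y)') − X) ∩ X' = {5, 8}
(((Z ∩ (Z − Y)') − X) ∩ X') ∩ (X ∪ Y) = {5, 8}
((((Z ∩ (Z − Y)') − X) ∩ X') ∩ (X ∪ Y)) ∩ (Z Δ Y) = {}
Both equal {}, so ((X ∪ Y) ∩ (((Z − (Z − Y)) − X) − X)) ∩ (Z Δ Y) = ((((Z ∩ (Z − Y)') − X) ∩ X') ∩ (X ∪ Y)) ∩ (Z Δ Y).

Yes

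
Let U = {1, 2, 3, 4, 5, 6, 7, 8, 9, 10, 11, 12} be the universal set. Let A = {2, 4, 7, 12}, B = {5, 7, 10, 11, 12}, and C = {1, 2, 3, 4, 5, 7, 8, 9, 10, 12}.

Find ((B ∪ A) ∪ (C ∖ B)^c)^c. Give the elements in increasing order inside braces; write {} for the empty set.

{1, 3, 8, 9}

B ∪ A = {2, 4, 5, 7, 10, 11, 12}
C ∖ B = {1, 2, 3, 4, 8, 9}
(C ∖ B)^c = {5, 6, 7, 10, 11, 12}
(B ∪ A) ∪ (C ∖ B)^c = {2, 4, 5, 6, 7, 10, 11, 12}
((B ∪ A) ∪ (C ∖ B)^c)^c = {1, 3, 8, 9}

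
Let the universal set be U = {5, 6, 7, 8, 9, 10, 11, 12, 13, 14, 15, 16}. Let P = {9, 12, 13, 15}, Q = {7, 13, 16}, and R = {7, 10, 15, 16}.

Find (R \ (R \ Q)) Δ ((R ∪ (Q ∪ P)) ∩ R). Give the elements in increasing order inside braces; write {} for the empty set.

{10, 15}

R \ Q = {10, 15}
R \ (R \ Q) = {7, 16}
Q ∪ P = {7, 9, 12, 13, 15, 16}
R ∪ (Q ∪ P) = {7, 9, 10, 12, 13, 15, 16}
(R ∪ (Q ∪ P)) ∩ R = {7, 10, 15, 16}
(R \ (R \ Q)) Δ ((R ∪ (Q ∪ P)) ∩ R) = {10, 15}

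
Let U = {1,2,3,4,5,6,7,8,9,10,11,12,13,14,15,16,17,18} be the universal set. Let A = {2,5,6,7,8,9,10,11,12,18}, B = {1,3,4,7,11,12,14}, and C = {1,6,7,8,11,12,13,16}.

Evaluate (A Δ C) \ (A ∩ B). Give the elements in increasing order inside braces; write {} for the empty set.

{1,2,5,9,10,13,16,18}

A Δ C = {1,2,5,9,10,13,16,18}
A ∩ B = {7,11,12}
(A Δ C) \ (A ∩ B) = {1,2,5,9,10,13,16,18}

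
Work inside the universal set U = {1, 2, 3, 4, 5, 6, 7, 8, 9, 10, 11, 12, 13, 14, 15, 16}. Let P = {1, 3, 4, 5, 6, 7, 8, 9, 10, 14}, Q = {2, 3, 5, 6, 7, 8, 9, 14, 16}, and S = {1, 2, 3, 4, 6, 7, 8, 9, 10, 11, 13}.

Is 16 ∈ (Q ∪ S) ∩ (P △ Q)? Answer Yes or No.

Yes

16 ∈ Q and 16 ∉ S, so 16 ∈ Q ∪ S
16 ∉ P and 16 ∈ Q, so 16 ∈ P △ Q
16 ∈ (Q ∪ S) and 16 ∈ (P △ Q), so 16 ∈ (Q ∪ S) ∩ (P △ Q)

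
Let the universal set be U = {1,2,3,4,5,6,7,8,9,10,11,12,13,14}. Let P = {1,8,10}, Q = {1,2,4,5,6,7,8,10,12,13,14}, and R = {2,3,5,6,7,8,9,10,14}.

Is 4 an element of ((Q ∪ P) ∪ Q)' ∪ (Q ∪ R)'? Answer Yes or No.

4 ∈ Q and 4 ∉ P, so 4 ∈ Q ∪ P
4 ∈ (Q ∪ P) and 4 ∈ Q, so 4 ∈ (Q ∪ P) ∪ Q
4 ∉ ((Q ∪ P) ∪ Q)' since 4 ∈ ((Q ∪ P) ∪ Q)
4 ∈ Q and 4 ∉ R, so 4 ∈ Q ∪ R
4 ∉ (Q ∪ R)' since 4 ∈ (Q ∪ R)
4 ∉ ((Q ∪ P) ∪ Q)' and 4 ∉ (Q ∪ R)', so 4 ∉ ((Q ∪ P) ∪ Q)' ∪ (Q ∪ R)'

No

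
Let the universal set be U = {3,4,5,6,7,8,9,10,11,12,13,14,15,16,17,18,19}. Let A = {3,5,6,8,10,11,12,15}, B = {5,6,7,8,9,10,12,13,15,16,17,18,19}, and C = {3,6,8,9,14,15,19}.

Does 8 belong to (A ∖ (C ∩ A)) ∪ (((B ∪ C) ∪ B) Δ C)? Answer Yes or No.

8 ∈ C and 8 ∈ A, so 8 ∈ C ∩ A
8 ∈ A and 8 ∈ (C ∩ A), so 8 ∉ A ∖ (C ∩ A)
8 ∈ B and 8 ∈ C, so 8 ∈ B ∪ C
8 ∈ (B ∪ C) and 8 ∈ B, so 8 ∈ (B ∪ C) ∪ B
8 ∈ ((B ∪ C) ∪ B) and 8 ∈ C, so 8 ∉ ((B ∪ C) ∪ B) Δ C
8 ∉ (A ∖ (C ∩ A)) and 8 ∉ (((B ∪ C) ∪ B) Δ C), so 8 ∉ (A ∖ (C ∩ A)) ∪ (((B ∪ C) ∪ B) Δ C)

No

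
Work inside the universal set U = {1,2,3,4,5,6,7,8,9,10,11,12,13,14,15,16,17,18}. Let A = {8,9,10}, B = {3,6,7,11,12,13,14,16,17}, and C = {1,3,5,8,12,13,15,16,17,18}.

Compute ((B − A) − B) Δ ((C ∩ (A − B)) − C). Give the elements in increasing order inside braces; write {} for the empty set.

B − A = {3,6,7,11,12,13,14,16,17}
(B − A) − B = {}
A − B = {8,9,10}
C ∩ (A − B) = {8}
(C ∩ (A − B)) − C = {}
((B − A) − B) Δ ((C ∩ (A − B)) − C) = {}

{}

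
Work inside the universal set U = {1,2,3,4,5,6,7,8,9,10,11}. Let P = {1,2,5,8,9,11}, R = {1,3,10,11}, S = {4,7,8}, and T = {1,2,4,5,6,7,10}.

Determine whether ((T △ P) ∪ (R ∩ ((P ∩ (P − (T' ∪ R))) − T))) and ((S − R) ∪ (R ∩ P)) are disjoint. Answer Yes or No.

T △ P = {4,6,7,8,9,10,11}
T' = {3,8,9,11}
T' ∪ R = {1,3,8,9,10,11}
P − (T' ∪ R) = {2,5}
P ∩ (P − (T' ∪ R)) = {2,5}
(P ∩ (P − (T' ∪ R))) − T = {}
R ∩ ((P ∩ (P − (T' ∪ R))) − T) = {}
(T △ P) ∪ (R ∩ ((P ∩ (P − (T' ∪ R))) − T)) = {4,6,7,8,9,10,11}
S − R = {4,7,8}
R ∩ P = {1,11}
(S − R) ∪ (R ∩ P) = {1,4,7,8,11}
4 lies in both, so they are not disjoint.

No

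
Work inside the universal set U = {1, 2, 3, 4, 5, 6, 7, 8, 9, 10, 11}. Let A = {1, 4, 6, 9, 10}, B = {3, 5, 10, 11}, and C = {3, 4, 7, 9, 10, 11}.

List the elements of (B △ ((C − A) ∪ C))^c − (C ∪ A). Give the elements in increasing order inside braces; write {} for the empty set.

C − A = {3, 7, 11}
(C − A) ∪ C = {3, 4, 7, 9, 10, 11}
B △ ((C − A) ∪ C) = {4, 5, 7, 9}
(B △ ((C − A) ∪ C))^c = {1, 2, 3, 6, 8, 10, 11}
C ∪ A = {1, 3, 4, 6, 7, 9, 10, 11}
(B △ ((C − A) ∪ C))^c − (C ∪ A) = {2, 8}

{2, 8}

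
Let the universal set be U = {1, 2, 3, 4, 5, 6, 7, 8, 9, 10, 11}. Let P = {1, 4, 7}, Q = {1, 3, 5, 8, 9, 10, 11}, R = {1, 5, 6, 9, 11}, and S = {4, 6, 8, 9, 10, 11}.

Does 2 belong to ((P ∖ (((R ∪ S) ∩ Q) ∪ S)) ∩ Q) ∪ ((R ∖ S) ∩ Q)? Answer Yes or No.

2 ∉ R and 2 ∉ S, so 2 ∉ R ∪ S
2 ∉ (R ∪ S) and 2 ∉ Q, so 2 ∉ (R ∪ S) ∩ Q
2 ∉ ((R ∪ S) ∩ Q) and 2 ∉ S, so 2 ∉ ((R ∪ S) ∩ Q) ∪ S
2 ∉ P and 2 ∉ (((R ∪ S) ∩ Q) ∪ S), so 2 ∉ P ∖ (((R ∪ S) ∩ Q) ∪ S)
2 ∉ (P ∖ (((R ∪ S) ∩ Q) ∪ S)) and 2 ∉ Q, so 2 ∉ (P ∖ (((R ∪ S) ∩ Q) ∪ S)) ∩ Q
2 ∉ R and 2 ∉ S, so 2 ∉ R ∖ S
2 ∉ (R ∖ S) and 2 ∉ Q, so 2 ∉ (R ∖ S) ∩ Q
2 ∉ ((P ∖ (((R ∪ S) ∩ Q) ∪ S)) ∩ Q) and 2 ∉ ((R ∖ S) ∩ Q), so 2 ∉ ((P ∖ (((R ∪ S) ∩ Q) ∪ S)) ∩ Q) ∪ ((R ∖ S) ∩ Q)

No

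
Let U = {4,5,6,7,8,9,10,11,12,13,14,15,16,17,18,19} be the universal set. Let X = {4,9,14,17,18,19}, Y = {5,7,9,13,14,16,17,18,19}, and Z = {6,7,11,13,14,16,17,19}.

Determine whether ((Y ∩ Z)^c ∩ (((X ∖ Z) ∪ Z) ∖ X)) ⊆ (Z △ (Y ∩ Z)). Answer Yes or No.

Y ∩ Z = {7,13,14,16,17,19}
(Y ∩ Z)^c = {4,5,6,8,9,10,11,12,15,18}
X ∖ Z = {4,9,18}
(X ∖ Z) ∪ Z = {4,6,7,9,11,13,14,16,17,18,19}
((X ∖ Z) ∪ Z) ∖ X = {6,7,11,13,16}
(Y ∩ Z)^c ∩ (((X ∖ Z) ∪ Z) ∖ X) = {6,11}
Z △ (Y ∩ Z) = {6,11}
Every element of {6,11} is in {6,11}, so (Y ∩ Z)^c ∩ (((X ∖ Z) ∪ Z) ∖ X) ⊆ Z △ (Y ∩ Z).

Yes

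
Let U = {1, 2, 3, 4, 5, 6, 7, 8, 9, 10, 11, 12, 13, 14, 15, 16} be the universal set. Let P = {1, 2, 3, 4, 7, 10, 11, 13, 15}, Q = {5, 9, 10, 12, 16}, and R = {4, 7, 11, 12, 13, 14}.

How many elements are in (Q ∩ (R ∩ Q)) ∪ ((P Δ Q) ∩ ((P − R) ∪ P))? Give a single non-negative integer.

R ∩ Q = {12}
Q ∩ (R ∩ Q) = {12}
P Δ Q = {1, 2, 3, 4, 5, 7, 9, 11, 12, 13, 15, 16}
P − R = {1, 2, 3, 10, 15}
(P − R) ∪ P = {1, 2, 3, 4, 7, 10, 11, 13, 15}
(P Δ Q) ∩ ((P − R) ∪ P) = {1, 2, 3, 4, 7, 11, 13, 15}
(Q ∩ (R ∩ Q)) ∪ ((P Δ Q) ∩ ((P − R) ∪ P)) = {1, 2, 3, 4, 7, 11, 12, 13, 15}
|(Q ∩ (R ∩ Q)) ∪ ((P Δ Q) ∩ ((P − R) ∪ P))| = 9

9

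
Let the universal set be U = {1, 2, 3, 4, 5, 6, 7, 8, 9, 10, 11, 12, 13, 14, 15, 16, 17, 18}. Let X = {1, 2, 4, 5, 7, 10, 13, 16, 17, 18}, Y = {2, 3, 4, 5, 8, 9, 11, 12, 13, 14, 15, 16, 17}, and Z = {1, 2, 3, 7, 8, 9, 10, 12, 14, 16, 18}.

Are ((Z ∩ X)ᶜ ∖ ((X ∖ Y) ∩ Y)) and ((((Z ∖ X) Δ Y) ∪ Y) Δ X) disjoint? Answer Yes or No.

No

Z ∩ X = {1, 2, 7, 10, 16, 18}
(Z ∩ X)ᶜ = {3, 4, 5, 6, 8, 9, 11, 12, 13, 14, 15, 17}
X ∖ Y = {1, 7, 10, 18}
(X ∖ Y) ∩ Y = {}
(Z ∩ X)ᶜ ∖ ((X ∖ Y) ∩ Y) = {3, 4, 5, 6, 8, 9, 11, 12, 13, 14, 15, 17}
Z ∖ X = {3, 8, 9, 12, 14}
(Z ∖ X) Δ Y = {2, 4, 5, 11, 13, 15, 16, 17}
((Z ∖ X) Δ Y) ∪ Y = {2, 3, 4, 5, 8, 9, 11, 12, 13, 14, 15, 16, 17}
(((Z ∖ X) Δ Y) ∪ Y) Δ X = {1, 3, 7, 8, 9, 10, 11, 12, 14, 15, 18}
3 lies in both, so they are not disjoint.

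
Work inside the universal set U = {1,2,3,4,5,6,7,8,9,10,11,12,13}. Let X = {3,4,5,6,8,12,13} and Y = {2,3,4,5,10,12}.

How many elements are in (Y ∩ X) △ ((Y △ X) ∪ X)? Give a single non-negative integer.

5

Y ∩ X = {3,4,5,12}
Y △ X = {2,6,8,10,13}
(Y △ X) ∪ X = {2,3,4,5,6,8,10,12,13}
(Y ∩ X) △ ((Y △ X) ∪ X) = {2,6,8,10,13}
|(Y ∩ X) △ ((Y △ X) ∪ X)| = 5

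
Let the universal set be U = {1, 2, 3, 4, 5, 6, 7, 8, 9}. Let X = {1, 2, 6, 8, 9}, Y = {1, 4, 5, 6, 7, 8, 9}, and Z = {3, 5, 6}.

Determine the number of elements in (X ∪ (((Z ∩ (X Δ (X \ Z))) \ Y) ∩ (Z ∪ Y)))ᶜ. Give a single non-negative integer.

4

X \ Z = {1, 2, 8, 9}
X Δ (X \ Z) = {6}
Z ∩ (X Δ (X \ Z)) = {6}
(Z ∩ (X Δ (X \ Z))) \ Y = {}
Z ∪ Y = {1, 3, 4, 5, 6, 7, 8, 9}
((Z ∩ (X Δ (X \ Z))) \ Y) ∩ (Z ∪ Y) = {}
X ∪ (((Z ∩ (X Δ (X \ Z))) \ Y) ∩ (Z ∪ Y)) = {1, 2, 6, 8, 9}
(X ∪ (((Z ∩ (X Δ (X \ Z))) \ Y) ∩ (Z ∪ Y)))ᶜ = {3, 4, 5, 7}
|(X ∪ (((Z ∩ (X Δ (X \ Z))) \ Y) ∩ (Z ∪ Y)))ᶜ| = 4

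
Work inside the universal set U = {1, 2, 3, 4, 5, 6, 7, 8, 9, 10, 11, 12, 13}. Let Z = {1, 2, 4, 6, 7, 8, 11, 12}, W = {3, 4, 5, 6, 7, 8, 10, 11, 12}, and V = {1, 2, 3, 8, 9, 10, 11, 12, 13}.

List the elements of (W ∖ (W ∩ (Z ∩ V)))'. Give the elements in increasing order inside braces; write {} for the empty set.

{1, 2, 8, 9, 11, 12, 13}

Z ∩ V = {1, 2, 8, 11, 12}
W ∩ (Z ∩ V) = {8, 11, 12}
W ∖ (W ∩ (Z ∩ V)) = {3, 4, 5, 6, 7, 10}
(W ∖ (W ∩ (Z ∩ V)))' = {1, 2, 8, 9, 11, 12, 13}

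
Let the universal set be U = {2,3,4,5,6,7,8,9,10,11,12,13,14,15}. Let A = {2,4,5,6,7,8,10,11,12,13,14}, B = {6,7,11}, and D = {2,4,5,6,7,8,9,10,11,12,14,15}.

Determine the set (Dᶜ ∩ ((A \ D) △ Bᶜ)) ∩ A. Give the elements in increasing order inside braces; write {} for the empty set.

Dᶜ = {3,13}
A \ D = {13}
Bᶜ = {2,3,4,5,8,9,10,12,13,14,15}
(A \ D) △ Bᶜ = {2,3,4,5,8,9,10,12,14,15}
Dᶜ ∩ ((A \ D) △ Bᶜ) = {3}
(Dᶜ ∩ ((A \ D) △ Bᶜ)) ∩ A = {}

{}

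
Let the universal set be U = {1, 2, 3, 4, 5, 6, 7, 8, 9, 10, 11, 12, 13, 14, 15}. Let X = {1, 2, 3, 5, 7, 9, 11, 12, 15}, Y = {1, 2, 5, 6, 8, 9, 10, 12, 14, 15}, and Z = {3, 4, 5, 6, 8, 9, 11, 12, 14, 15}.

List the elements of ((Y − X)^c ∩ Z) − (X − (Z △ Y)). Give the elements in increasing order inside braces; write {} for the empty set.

Y − X = {6, 8, 10, 14}
(Y − X)^c = {1, 2, 3, 4, 5, 7, 9, 11, 12, 13, 15}
(Y − X)^c ∩ Z = {3, 4, 5, 9, 11, 12, 15}
Z △ Y = {1, 2, 3, 4, 10, 11}
X − (Z △ Y) = {5, 7, 9, 12, 15}
((Y − X)^c ∩ Z) − (X − (Z △ Y)) = {3, 4, 11}

{3, 4, 11}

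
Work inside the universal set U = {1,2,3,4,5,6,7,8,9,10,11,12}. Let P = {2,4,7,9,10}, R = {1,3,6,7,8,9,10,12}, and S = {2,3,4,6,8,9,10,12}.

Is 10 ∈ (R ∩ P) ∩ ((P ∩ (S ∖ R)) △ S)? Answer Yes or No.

10 ∈ R and 10 ∈ P, so 10 ∈ R ∩ P
10 ∈ S and 10 ∈ R, so 10 ∉ S ∖ R
10 ∈ P and 10 ∉ (S ∖ R), so 10 ∉ P ∩ (S ∖ R)
10 ∉ (P ∩ (S ∖ R)) and 10 ∈ S, so 10 ∈ (P ∩ (S ∖ R)) △ S
10 ∈ (R ∩ P) and 10 ∈ ((P ∩ (S ∖ R)) △ S), so 10 ∈ (R ∩ P) ∩ ((P ∩ (S ∖ R)) △ S)

Yes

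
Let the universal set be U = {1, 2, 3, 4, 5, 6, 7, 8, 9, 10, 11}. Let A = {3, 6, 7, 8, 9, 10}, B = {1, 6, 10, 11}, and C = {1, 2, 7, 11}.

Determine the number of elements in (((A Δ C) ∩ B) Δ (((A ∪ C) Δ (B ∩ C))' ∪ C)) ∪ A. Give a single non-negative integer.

9

A Δ C = {1, 2, 3, 6, 8, 9, 10, 11}
(A Δ C) ∩ B = {1, 6, 10, 11}
A ∪ C = {1, 2, 3, 6, 7, 8, 9, 10, 11}
B ∩ C = {1, 11}
(A ∪ C) Δ (B ∩ C) = {2, 3, 6, 7, 8, 9, 10}
((A ∪ C) Δ (B ∩ C))' = {1, 4, 5, 11}
((A ∪ C) Δ (B ∩ C))' ∪ C = {1, 2, 4, 5, 7, 11}
((A Δ C) ∩ B) Δ (((A ∪ C) Δ (B ∩ C))' ∪ C) = {2, 4, 5, 6, 7, 10}
(((A Δ C) ∩ B) Δ (((A ∪ C) Δ (B ∩ C))' ∪ C)) ∪ A = {2, 3, 4, 5, 6, 7, 8, 9, 10}
|(((A Δ C) ∩ B) Δ (((A ∪ C) Δ (B ∩ C))' ∪ C)) ∪ A| = 9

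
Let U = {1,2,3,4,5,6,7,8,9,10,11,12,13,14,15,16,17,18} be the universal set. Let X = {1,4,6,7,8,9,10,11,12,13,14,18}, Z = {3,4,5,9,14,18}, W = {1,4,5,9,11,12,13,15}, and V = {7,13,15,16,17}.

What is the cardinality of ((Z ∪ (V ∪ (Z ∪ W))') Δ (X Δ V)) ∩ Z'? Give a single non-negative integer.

7

Z ∪ W = {1,3,4,5,9,11,12,13,14,15,18}
V ∪ (Z ∪ W) = {1,3,4,5,7,9,11,12,13,14,15,16,17,18}
(V ∪ (Z ∪ W))' = {2,6,8,10}
Z ∪ (V ∪ (Z ∪ W))' = {2,3,4,5,6,8,9,10,14,18}
X Δ V = {1,4,6,8,9,10,11,12,14,15,16,17,18}
(Z ∪ (V ∪ (Z ∪ W))') Δ (X Δ V) = {1,2,3,5,11,12,15,16,17}
Z' = {1,2,6,7,8,10,11,12,13,15,16,17}
((Z ∪ (V ∪ (Z ∪ W))') Δ (X Δ V)) ∩ Z' = {1,2,11,12,15,16,17}
|((Z ∪ (V ∪ (Z ∪ W))') Δ (X Δ V)) ∩ Z'| = 7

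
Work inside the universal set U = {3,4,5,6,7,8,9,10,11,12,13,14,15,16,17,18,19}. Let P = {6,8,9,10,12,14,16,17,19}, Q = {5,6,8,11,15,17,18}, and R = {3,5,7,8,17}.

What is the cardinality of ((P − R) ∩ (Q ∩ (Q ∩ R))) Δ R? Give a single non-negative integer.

5

P − R = {6,9,10,12,14,16,19}
Q ∩ R = {5,8,17}
Q ∩ (Q ∩ R) = {5,8,17}
(P − R) ∩ (Q ∩ (Q ∩ R)) = {}
((P − R) ∩ (Q ∩ (Q ∩ R))) Δ R = {3,5,7,8,17}
|((P − R) ∩ (Q ∩ (Q ∩ R))) Δ R| = 5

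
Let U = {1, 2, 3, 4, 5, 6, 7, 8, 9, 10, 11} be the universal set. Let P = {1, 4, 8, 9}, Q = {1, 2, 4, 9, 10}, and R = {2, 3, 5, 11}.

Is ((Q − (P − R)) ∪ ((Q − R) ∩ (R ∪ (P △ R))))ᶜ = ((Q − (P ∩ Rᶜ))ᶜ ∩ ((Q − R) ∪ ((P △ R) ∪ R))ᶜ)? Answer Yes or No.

P − R = {1, 4, 8, 9}
Q − (P − R) = {2, 10}
Q − R = {1, 4, 9, 10}
P △ R = {1, 2, 3, 4, 5, 8, 9, 11}
R ∪ (P △ R) = {1, 2, 3, 4, 5, 8, 9, 11}
(Q − R) ∩ (R ∪ (P △ R)) = {1, 4, 9}
(Q − (P − R)) ∪ ((Q − R) ∩ (R ∪ (P △ R))) = {1, 2, 4, 9, 10}
((Q − (P − R)) ∪ ((Q − R) ∩ (R ∪ (P △ R))))ᶜ = {3, 5, 6, 7, 8, 11}
Rᶜ = {1, 4, 6, 7, 8, 9, 10}
P ∩ Rᶜ = {1, 4, 8, 9}
Q − (P ∩ Rᶜ) = {2, 10}
(Q − (P ∩ Rᶜ))ᶜ = {1, 3, 4, 5, 6, 7, 8, 9, 11}
(P △ R) ∪ R = {1, 2, 3, 4, 5, 8, 9, 11}
(Q − R) ∪ ((P △ R) ∪ R) = {1, 2, 3, 4, 5, 8, 9, 10, 11}
((Q − R) ∪ ((P △ R) ∪ R))ᶜ = {6, 7}
(Q − (P ∩ Rᶜ))ᶜ ∩ ((Q − R) ∪ ((P △ R) ∪ R))ᶜ = {6, 7}
3 ∈ ((Q − (P − R)) ∪ ((Q − R) ∩ (R ∪ (P △ R))))ᶜ but 3 ∉ (Q − (P ∩ Rᶜ))ᶜ ∩ ((Q − R) ∪ ((P △ R) ∪ R))ᶜ, so they differ.

No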